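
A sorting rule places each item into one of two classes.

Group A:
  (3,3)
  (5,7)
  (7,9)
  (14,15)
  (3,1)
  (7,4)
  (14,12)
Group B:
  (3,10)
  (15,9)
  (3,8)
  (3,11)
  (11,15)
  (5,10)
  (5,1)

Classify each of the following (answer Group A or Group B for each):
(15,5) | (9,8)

Rule: |first − second| ≤ 3. This holds for each 'Group A' example and fails for each 'Group B' one.
(15,5): |15−5| = 10 — fails this test, so Group B.
(9,8): |9−8| = 1 — satisfies this, so Group A.

Group B, Group A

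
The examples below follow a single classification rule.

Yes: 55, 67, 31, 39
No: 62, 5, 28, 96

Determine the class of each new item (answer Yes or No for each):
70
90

No, No

The rule appears to be: ≡ 3 (mod 4).
70: 70 mod 4 = 2, does not pass → No. 90: 90 mod 4 = 2, does not pass → No.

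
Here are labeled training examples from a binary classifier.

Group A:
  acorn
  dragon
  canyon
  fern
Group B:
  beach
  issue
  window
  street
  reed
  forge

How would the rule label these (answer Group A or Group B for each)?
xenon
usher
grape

Group A, Group B, Group B

The pattern is that an item is 'Group A' exactly when: ends with 'n'.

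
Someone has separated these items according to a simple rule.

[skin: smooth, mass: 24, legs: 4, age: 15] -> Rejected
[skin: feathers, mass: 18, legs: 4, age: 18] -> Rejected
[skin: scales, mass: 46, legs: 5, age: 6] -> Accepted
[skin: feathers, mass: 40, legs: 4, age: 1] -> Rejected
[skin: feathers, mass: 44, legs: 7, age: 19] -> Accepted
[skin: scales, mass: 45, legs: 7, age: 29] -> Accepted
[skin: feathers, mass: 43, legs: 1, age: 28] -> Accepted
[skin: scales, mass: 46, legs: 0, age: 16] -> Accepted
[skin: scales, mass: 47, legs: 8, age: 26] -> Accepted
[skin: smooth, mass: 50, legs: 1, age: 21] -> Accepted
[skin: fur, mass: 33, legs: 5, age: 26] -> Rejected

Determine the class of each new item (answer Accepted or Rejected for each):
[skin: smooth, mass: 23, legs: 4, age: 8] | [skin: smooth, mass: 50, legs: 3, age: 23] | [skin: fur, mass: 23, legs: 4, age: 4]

Rejected, Accepted, Rejected

'Accepted' ⟺ mass ≥ 43.
[skin: smooth, mass: 23, legs: 4, age: 8]: mass = 23, doesn't qualify → Rejected. [skin: smooth, mass: 50, legs: 3, age: 23]: mass = 50, fits → Accepted. [skin: fur, mass: 23, legs: 4, age: 4]: mass = 23, doesn't qualify → Rejected.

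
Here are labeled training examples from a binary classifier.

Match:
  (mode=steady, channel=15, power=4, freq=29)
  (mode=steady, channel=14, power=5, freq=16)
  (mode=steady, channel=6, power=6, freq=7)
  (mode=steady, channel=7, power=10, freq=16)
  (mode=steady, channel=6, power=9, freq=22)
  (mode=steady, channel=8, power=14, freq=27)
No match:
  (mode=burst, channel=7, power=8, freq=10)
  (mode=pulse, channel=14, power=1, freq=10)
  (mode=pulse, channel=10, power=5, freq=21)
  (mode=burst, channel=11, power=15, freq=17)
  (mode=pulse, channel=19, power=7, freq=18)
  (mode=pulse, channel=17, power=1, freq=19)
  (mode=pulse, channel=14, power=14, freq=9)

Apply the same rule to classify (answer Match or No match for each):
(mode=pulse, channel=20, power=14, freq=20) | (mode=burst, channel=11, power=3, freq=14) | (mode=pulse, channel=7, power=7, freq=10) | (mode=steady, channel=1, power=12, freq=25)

No match, No match, No match, Match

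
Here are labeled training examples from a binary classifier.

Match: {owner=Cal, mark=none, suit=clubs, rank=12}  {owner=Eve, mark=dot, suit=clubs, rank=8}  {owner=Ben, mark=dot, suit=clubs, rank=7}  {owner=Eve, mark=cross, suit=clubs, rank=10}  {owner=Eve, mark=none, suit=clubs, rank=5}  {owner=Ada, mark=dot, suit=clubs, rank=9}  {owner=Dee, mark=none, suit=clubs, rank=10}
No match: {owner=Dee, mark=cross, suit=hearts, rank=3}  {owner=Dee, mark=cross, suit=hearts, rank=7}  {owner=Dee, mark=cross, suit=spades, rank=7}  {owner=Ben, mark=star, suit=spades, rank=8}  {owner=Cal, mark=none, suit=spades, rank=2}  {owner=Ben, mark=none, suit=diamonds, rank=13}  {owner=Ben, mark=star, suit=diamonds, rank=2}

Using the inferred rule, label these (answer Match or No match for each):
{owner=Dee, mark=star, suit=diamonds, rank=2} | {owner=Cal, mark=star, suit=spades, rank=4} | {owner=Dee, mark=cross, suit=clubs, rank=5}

The pattern is that an item is 'Match' exactly when: suit is clubs.
{owner=Dee, mark=star, suit=diamonds, rank=2}: No match (suit is diamonds). {owner=Cal, mark=star, suit=spades, rank=4}: No match (suit is spades). {owner=Dee, mark=cross, suit=clubs, rank=5}: Match (suit is clubs).

No match, No match, Match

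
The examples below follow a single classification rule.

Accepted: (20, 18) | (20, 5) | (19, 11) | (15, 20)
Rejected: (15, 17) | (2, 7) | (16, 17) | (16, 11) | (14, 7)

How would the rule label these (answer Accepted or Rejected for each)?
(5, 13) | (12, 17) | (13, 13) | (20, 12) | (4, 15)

'Accepted' ⟺ max ≥ 18.

Rejected, Rejected, Rejected, Accepted, Rejected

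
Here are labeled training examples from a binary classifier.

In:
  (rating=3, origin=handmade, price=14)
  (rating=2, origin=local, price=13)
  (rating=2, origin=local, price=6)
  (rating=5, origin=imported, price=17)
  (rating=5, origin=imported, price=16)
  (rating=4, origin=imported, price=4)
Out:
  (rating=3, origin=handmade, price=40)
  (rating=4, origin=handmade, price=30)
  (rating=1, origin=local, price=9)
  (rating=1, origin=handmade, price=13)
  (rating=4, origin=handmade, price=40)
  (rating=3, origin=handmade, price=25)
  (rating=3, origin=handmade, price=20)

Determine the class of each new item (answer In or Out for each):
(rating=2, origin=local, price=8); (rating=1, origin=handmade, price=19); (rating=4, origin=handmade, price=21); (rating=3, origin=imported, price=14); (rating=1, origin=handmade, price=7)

In, Out, Out, In, Out

A rule that fits every label: price ≤ 17 AND rating ≥ 2 — true of each 'In' example, false of each 'Out' one.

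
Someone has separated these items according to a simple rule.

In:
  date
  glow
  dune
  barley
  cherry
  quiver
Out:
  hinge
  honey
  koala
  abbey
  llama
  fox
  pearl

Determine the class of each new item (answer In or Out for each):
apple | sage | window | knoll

Out, In, In, Out

Checking candidate rules against both groups, what survives is: even length.
apple: length 5 — lacks this property, so Out.
sage: length 4 — fits, so In.
window: length 6 — fits, so In.
knoll: length 5 — lacks this property, so Out.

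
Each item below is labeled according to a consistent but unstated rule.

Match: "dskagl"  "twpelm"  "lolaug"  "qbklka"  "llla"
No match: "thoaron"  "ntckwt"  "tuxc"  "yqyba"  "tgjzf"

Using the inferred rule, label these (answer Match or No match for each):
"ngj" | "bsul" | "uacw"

No match, Match, No match

'Match' ⟺ contains 'l'.
"ngj" → no 'l' → No match. "bsul" → has 'l' → Match. "uacw" → no 'l' → No match.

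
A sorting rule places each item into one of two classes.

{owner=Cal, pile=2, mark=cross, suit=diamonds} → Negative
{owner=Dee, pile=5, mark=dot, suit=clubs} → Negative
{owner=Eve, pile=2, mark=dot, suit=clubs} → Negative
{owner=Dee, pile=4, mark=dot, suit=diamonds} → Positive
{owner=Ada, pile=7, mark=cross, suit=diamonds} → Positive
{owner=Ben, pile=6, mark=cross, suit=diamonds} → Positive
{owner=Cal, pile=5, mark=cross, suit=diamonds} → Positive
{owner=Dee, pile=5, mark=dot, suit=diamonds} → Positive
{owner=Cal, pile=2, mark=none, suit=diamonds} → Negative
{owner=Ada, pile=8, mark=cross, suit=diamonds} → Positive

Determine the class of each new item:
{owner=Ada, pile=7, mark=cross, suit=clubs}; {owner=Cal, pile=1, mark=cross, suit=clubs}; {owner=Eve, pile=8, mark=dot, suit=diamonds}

One predicate separates the groups cleanly: suit is diamonds AND pile ≥ 4.
Negative: {owner=Ada, pile=7, mark=cross, suit=clubs}, since suit is clubs, pile = 7.
Negative: {owner=Cal, pile=1, mark=cross, suit=clubs}, since suit is clubs, pile = 1.
Positive: {owner=Eve, pile=8, mark=dot, suit=diamonds}, since suit is diamonds, pile = 8.

Negative, Negative, Positive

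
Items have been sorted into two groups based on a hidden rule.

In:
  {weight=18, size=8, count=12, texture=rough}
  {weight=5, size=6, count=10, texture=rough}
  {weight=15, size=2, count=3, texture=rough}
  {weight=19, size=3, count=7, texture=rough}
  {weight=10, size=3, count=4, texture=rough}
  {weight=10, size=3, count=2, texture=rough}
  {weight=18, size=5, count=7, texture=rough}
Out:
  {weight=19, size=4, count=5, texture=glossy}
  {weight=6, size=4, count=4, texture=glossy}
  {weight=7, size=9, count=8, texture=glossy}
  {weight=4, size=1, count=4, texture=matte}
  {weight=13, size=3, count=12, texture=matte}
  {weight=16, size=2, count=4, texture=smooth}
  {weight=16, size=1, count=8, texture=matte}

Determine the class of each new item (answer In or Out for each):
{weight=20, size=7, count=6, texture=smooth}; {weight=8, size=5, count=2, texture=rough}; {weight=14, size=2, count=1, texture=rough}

The rule appears to be: texture is rough.

Out, In, In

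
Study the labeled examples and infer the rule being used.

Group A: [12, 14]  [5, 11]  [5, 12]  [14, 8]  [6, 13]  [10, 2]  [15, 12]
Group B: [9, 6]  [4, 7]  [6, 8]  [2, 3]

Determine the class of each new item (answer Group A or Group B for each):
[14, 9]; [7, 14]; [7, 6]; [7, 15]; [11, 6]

One predicate separates the groups cleanly: max ≥ 10.
[14, 9] → max 14 → Group A.
[7, 14] → max 14 → Group A.
[7, 6] → max 7 → Group B.
[7, 15] → max 15 → Group A.
[11, 6] → max 11 → Group A.

Group A, Group A, Group B, Group A, Group A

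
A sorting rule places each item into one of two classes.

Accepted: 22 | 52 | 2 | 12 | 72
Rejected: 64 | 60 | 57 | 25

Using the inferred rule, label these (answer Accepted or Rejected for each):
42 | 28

Accepted, Rejected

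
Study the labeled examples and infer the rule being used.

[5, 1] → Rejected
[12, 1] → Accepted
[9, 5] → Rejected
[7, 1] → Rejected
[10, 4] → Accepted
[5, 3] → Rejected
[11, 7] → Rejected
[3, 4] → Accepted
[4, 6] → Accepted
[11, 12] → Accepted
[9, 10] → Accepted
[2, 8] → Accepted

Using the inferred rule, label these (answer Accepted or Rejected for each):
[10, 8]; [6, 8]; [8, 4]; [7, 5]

Rule: product is even. This holds for each 'Accepted' example and fails for each 'Rejected' one.

Accepted, Accepted, Accepted, Rejected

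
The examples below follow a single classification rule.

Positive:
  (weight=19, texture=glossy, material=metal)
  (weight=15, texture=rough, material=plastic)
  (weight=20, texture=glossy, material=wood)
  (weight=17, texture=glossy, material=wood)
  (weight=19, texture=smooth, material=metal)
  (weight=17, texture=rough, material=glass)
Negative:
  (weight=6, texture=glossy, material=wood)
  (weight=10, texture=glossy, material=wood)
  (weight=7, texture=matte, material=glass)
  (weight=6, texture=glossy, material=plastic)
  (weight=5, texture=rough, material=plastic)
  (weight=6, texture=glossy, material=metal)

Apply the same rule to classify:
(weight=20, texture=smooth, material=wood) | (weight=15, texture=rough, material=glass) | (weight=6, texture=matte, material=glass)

One predicate separates the groups cleanly: weight ≥ 15.

Positive, Positive, Negative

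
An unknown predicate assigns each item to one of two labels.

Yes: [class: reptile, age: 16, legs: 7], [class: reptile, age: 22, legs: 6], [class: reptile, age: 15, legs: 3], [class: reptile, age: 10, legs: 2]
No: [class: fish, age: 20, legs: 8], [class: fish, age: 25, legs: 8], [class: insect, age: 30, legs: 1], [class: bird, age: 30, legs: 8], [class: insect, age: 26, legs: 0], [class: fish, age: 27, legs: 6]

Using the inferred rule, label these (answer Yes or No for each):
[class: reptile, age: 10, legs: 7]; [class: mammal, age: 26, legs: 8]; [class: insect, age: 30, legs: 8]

Yes, No, No

Comparing the two groups points to one rule — class is reptile.
[class: reptile, age: 10, legs: 7] — class is reptile, hence Yes.
[class: mammal, age: 26, legs: 8] — class is mammal, hence No.
[class: insect, age: 30, legs: 8] — class is insect, hence No.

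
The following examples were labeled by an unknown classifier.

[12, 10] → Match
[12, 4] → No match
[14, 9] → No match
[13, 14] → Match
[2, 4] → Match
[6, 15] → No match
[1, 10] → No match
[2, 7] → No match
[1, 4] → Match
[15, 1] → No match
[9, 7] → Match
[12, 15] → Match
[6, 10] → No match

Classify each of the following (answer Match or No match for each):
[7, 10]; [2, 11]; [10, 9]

Match, No match, Match

'Match' ⟺ |first − second| ≤ 3.
[7, 10]: |7−10| = 3, has this property → Match. [2, 11]: |2−11| = 9, does not pass → No match. [10, 9]: |10−9| = 1, has this property → Match.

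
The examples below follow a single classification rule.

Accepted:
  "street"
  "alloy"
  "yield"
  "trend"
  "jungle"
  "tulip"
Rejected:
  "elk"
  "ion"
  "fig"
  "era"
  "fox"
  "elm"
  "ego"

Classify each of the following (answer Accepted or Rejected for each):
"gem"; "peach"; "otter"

The common property of the 'Accepted' items is: length ≥ 5. No 'Rejected' item has it.
"gem": length 3, lacks this property → Rejected. "peach": length 5, meets the rule → Accepted. "otter": length 5, meets the rule → Accepted.

Rejected, Accepted, Accepted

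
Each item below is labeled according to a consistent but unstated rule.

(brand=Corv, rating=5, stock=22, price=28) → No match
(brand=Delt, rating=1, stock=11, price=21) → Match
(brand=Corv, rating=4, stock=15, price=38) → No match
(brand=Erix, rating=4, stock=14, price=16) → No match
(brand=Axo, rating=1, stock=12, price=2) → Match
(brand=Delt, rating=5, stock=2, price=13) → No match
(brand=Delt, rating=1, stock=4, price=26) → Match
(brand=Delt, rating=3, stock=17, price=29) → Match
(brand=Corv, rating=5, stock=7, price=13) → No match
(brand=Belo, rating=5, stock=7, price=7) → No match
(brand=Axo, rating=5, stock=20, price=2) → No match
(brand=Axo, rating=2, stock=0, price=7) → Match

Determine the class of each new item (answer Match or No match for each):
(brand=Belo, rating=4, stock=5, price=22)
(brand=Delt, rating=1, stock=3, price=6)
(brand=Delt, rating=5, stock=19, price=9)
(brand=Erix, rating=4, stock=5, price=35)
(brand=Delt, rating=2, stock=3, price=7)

No match, Match, No match, No match, Match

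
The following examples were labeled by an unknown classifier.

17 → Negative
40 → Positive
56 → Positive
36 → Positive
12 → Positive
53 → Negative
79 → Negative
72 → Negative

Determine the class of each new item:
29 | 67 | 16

The rule appears to be: even AND at most 56.
29: 29 is odd, 29 ≤ 56, doesn't qualify → Negative.
67: 67 is odd, 67 > 56, doesn't qualify → Negative.
16: 16 is even, 16 ≤ 56, fits → Positive.

Negative, Negative, Positive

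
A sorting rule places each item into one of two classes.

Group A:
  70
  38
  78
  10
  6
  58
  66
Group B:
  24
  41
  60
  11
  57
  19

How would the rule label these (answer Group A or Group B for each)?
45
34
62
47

The common property of the 'Group A' items is: ≡ 2 (mod 4). No 'Group B' item has it.

Group B, Group A, Group A, Group B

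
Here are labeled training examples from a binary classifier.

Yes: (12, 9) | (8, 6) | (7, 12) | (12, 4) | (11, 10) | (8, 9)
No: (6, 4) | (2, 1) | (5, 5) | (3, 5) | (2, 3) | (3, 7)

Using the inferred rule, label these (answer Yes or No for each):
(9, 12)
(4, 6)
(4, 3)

Yes, No, No

The rule appears to be: sum ≥ 14.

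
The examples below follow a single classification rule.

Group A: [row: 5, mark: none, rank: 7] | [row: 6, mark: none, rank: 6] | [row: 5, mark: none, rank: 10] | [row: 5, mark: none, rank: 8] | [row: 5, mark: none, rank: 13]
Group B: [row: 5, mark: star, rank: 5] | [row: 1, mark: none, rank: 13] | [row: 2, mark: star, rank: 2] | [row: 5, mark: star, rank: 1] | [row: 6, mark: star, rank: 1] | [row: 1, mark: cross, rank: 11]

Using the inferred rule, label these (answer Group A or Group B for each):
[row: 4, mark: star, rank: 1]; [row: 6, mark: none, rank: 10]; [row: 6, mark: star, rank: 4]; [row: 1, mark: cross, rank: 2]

Group B, Group A, Group B, Group B

'Group A' ⟺ mark is none AND row ≥ 2.
[row: 4, mark: star, rank: 1] → mark is star, row = 4 → Group B. [row: 6, mark: none, rank: 10] → mark is none, row = 6 → Group A. [row: 6, mark: star, rank: 4] → mark is star, row = 6 → Group B. [row: 1, mark: cross, rank: 2] → mark is cross, row = 1 → Group B.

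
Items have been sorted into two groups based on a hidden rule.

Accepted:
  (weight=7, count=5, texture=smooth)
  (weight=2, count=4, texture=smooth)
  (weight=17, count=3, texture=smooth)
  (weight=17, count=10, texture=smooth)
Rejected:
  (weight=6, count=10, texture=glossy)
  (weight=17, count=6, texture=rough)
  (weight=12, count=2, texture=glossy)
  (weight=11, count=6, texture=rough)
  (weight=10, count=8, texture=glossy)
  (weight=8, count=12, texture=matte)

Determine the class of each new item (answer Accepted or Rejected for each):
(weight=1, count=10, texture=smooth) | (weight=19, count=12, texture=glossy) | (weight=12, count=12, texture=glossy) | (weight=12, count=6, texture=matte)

The simplest hypothesis consistent with all the labels is: texture is smooth.
(weight=1, count=10, texture=smooth): texture is smooth, checks out → Accepted. (weight=19, count=12, texture=glossy): texture is glossy, fails this test → Rejected. (weight=12, count=12, texture=glossy): texture is glossy, fails this test → Rejected. (weight=12, count=6, texture=matte): texture is matte, fails this test → Rejected.

Accepted, Rejected, Rejected, Rejected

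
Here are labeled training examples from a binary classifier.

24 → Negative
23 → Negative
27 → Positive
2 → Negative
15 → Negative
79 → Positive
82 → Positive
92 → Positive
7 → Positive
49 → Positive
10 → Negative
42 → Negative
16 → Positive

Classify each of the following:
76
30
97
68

Positive, Negative, Positive, Positive

The rule appears to be: digit sum ≥ 7.
Positive: 76, since digit sum 7+6 = 13.
Negative: 30, since digit sum 3+0 = 3.
Positive: 97, since digit sum 9+7 = 16.
Positive: 68, since digit sum 6+8 = 14.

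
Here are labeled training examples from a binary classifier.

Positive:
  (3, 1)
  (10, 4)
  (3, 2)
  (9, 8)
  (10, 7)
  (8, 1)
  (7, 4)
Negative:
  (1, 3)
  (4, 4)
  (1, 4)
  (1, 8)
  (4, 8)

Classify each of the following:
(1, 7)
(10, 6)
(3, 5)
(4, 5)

Negative, Positive, Negative, Negative

The simplest hypothesis consistent with all the labels is: first > second.
Negative: (1, 7), since 1 < 7.
Positive: (10, 6), since 10 > 6.
Negative: (3, 5), since 3 < 5.
Negative: (4, 5), since 4 < 5.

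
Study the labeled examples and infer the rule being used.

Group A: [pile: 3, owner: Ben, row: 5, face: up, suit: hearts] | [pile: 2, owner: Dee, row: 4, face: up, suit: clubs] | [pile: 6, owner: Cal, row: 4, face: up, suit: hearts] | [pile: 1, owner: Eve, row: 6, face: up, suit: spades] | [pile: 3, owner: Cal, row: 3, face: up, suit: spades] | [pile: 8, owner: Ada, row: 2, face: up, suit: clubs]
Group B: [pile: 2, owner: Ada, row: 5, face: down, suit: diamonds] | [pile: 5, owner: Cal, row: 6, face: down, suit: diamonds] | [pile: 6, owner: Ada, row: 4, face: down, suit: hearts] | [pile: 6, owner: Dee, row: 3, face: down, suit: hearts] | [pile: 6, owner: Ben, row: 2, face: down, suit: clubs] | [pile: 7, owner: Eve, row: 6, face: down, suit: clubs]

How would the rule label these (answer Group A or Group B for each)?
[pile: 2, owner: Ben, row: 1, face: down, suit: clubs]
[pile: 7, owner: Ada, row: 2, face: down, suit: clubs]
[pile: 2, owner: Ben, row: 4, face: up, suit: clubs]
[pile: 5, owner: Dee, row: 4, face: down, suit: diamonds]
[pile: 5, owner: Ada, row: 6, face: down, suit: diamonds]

Group B, Group B, Group A, Group B, Group B

The distinguishing property — face is up — holds for all the 'Group A' cases and none of the 'Group B' cases.
[pile: 2, owner: Ben, row: 1, face: down, suit: clubs] → face is down → Group B. [pile: 7, owner: Ada, row: 2, face: down, suit: clubs] → face is down → Group B. [pile: 2, owner: Ben, row: 4, face: up, suit: clubs] → face is up → Group A. [pile: 5, owner: Dee, row: 4, face: down, suit: diamonds] → face is down → Group B. [pile: 5, owner: Ada, row: 6, face: down, suit: diamonds] → face is down → Group B.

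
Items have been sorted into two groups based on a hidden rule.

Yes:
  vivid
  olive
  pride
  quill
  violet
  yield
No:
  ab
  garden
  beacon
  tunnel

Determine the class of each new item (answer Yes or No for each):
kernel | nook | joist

No, No, Yes

The classifier is using: contains 'i'.
No: kernel, since no 'i'.
No: nook, since no 'i'.
Yes: joist, since has 'i'.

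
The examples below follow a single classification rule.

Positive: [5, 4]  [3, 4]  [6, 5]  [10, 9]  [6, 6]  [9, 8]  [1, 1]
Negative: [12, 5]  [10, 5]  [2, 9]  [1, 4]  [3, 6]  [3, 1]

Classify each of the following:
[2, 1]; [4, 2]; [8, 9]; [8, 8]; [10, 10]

Positive, Negative, Positive, Positive, Positive

Rule: |first − second| ≤ 1. This holds for each 'Positive' example and fails for each 'Negative' one.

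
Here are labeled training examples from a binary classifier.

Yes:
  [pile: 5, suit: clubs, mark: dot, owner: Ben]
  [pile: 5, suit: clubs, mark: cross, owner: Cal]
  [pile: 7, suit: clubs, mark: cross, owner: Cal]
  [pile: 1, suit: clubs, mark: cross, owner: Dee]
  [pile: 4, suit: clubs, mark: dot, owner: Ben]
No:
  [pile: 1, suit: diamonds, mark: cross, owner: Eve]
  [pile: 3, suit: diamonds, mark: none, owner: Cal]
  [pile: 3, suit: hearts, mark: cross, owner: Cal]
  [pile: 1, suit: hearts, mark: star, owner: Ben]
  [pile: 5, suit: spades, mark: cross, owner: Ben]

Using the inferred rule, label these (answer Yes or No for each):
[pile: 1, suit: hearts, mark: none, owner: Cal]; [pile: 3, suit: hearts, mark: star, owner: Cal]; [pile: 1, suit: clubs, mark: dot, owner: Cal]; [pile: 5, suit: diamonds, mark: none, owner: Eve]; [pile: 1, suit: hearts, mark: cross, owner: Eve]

All 'Yes' examples share one property — suit is clubs — and every 'No' example lacks it.

No, No, Yes, No, No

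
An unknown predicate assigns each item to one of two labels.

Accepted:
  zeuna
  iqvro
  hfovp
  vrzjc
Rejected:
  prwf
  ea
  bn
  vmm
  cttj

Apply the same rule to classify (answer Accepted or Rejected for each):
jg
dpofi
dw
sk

Rule: length 5. This holds for each 'Accepted' example and fails for each 'Rejected' one.
jg: length 2, doesn't qualify → Rejected. dpofi: length 5, passes → Accepted. dw: length 2, doesn't qualify → Rejected. sk: length 2, doesn't qualify → Rejected.

Rejected, Accepted, Rejected, Rejected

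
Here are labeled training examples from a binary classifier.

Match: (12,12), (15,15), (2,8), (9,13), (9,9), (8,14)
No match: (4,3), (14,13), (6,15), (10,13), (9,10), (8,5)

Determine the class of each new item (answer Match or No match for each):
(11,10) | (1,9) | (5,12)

No match, Match, No match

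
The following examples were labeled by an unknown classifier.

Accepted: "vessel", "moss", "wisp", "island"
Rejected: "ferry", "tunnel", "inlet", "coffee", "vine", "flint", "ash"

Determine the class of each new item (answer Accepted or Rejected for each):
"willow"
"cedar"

Rejected, Rejected

One predicate separates the groups cleanly: even length AND contains 's'.
"willow": length 6, no 's' — lacks this property, so Rejected. "cedar": length 5, no 's' — lacks this property, so Rejected.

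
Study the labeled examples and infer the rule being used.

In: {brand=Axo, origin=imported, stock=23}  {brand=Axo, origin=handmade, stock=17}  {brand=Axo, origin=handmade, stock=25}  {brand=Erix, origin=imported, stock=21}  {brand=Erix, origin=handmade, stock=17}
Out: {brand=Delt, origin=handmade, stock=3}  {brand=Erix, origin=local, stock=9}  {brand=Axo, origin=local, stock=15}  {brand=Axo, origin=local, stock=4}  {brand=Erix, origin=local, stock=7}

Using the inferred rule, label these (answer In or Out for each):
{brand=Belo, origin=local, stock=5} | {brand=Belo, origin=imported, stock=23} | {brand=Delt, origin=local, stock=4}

Out, In, Out

The rule appears to be: stock ≥ 17.
Out: {brand=Belo, origin=local, stock=5}, since stock = 5. In: {brand=Belo, origin=imported, stock=23}, since stock = 23. Out: {brand=Delt, origin=local, stock=4}, since stock = 4.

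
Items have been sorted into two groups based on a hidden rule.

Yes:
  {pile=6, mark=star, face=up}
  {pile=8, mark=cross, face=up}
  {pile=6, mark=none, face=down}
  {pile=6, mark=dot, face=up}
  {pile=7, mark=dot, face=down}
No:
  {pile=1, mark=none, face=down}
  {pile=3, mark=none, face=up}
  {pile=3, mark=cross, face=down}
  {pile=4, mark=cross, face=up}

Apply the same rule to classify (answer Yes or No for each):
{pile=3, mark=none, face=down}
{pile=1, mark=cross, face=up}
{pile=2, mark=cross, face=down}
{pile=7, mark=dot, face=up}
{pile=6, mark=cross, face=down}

No, No, No, Yes, Yes

One predicate separates the groups cleanly: pile ≥ 6.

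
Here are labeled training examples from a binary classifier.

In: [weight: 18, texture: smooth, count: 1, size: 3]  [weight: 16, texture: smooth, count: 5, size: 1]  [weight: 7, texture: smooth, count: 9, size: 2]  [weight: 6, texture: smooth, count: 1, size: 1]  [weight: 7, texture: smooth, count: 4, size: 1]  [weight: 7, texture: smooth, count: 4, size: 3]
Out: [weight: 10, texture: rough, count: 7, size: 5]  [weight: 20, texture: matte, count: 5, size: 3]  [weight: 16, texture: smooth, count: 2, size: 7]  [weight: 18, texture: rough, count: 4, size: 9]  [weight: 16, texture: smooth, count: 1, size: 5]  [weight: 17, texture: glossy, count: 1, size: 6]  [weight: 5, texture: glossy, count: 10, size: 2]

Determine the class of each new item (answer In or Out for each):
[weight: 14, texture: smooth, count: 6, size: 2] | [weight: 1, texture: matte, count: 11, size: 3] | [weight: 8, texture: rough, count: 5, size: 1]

Every 'In' example satisfies: texture is smooth AND size ≤ 3. None of the 'Out' examples do.
[weight: 14, texture: smooth, count: 6, size: 2] → texture is smooth, size = 2 → In.
[weight: 1, texture: matte, count: 11, size: 3] → texture is matte, size = 3 → Out.
[weight: 8, texture: rough, count: 5, size: 1] → texture is rough, size = 1 → Out.

In, Out, Out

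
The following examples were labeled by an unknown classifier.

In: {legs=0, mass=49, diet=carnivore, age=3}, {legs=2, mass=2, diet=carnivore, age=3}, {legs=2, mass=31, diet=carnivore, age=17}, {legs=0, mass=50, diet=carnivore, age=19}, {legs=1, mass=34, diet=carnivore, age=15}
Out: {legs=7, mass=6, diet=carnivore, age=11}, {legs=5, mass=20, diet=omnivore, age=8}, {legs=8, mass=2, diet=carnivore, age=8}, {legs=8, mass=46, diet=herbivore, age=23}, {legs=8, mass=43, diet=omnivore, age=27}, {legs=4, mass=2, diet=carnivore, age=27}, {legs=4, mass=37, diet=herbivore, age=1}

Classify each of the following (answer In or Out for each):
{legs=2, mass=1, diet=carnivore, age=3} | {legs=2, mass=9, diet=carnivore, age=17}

In, In

'In' ⟺ legs ≤ 2.
{legs=2, mass=1, diet=carnivore, age=3}: legs = 2 — has this property, so In. {legs=2, mass=9, diet=carnivore, age=17}: legs = 2 — has this property, so In.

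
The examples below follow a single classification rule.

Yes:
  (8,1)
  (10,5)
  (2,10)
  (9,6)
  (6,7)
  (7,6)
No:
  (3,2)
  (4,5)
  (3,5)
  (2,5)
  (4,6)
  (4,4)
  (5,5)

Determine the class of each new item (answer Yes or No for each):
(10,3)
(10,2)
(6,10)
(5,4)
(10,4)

Yes, Yes, Yes, No, Yes

The distinguishing property — max ≥ 7 — holds for all the 'Yes' cases and none of the 'No' cases.
(10,3): max 10 — satisfies this, so Yes.
(10,2): max 10 — satisfies this, so Yes.
(6,10): max 10 — satisfies this, so Yes.
(5,4): max 5 — lacks this property, so No.
(10,4): max 10 — satisfies this, so Yes.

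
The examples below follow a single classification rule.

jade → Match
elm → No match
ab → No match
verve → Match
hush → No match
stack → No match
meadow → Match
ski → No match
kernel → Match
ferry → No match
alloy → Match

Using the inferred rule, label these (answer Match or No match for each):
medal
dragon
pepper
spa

Match, Match, Match, No match

The distinguishing property — has ≥ 2 vowels — holds for all the 'Match' cases and none of the 'No match' cases.
medal: 2 vowels, qualifies → Match.
dragon: 2 vowels, qualifies → Match.
pepper: 2 vowels, qualifies → Match.
spa: 1 vowel, fails this test → No match.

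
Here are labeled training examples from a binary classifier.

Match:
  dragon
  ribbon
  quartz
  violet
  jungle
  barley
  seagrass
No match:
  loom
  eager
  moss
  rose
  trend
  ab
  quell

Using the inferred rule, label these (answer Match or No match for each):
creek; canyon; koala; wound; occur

No match, Match, No match, No match, No match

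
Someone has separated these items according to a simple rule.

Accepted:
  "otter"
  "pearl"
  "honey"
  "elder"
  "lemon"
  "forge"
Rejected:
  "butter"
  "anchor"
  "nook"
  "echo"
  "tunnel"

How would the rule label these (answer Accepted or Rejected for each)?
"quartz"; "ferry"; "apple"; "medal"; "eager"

A rule that fits every label: odd length — true of each 'Accepted' example, false of each 'Rejected' one.
"quartz": length 6, does not pass → Rejected.
"ferry": length 5, meets the rule → Accepted.
"apple": length 5, meets the rule → Accepted.
"medal": length 5, meets the rule → Accepted.
"eager": length 5, meets the rule → Accepted.

Rejected, Accepted, Accepted, Accepted, Accepted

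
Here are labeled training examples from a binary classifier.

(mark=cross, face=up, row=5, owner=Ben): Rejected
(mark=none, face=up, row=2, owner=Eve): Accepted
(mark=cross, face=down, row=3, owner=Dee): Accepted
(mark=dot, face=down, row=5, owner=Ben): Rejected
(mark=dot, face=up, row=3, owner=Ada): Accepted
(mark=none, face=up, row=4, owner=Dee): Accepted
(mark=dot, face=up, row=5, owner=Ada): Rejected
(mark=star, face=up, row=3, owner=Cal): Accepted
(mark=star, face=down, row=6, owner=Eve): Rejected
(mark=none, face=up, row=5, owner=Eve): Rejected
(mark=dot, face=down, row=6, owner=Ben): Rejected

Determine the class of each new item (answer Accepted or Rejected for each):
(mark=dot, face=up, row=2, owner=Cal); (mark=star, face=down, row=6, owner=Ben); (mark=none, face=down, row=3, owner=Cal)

All 'Accepted' examples share one property — row ≤ 4 — and every 'Rejected' example lacks it.
(mark=dot, face=up, row=2, owner=Cal): row = 2, satisfies this → Accepted.
(mark=star, face=down, row=6, owner=Ben): row = 6, fails the rule → Rejected.
(mark=none, face=down, row=3, owner=Cal): row = 3, satisfies this → Accepted.

Accepted, Rejected, Accepted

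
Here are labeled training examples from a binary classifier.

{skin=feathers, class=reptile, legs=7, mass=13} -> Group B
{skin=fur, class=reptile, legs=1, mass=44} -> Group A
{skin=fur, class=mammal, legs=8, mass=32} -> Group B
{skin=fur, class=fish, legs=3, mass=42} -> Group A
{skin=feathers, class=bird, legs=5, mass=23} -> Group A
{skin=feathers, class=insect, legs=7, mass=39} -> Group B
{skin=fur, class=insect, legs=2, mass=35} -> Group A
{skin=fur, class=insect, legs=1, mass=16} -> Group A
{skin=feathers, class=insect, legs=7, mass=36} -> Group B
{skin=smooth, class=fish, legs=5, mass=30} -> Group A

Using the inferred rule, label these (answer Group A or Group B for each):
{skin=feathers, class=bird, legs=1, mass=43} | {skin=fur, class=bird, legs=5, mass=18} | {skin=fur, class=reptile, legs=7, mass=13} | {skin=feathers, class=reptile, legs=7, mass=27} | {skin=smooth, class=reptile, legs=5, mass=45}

Group A, Group A, Group B, Group B, Group A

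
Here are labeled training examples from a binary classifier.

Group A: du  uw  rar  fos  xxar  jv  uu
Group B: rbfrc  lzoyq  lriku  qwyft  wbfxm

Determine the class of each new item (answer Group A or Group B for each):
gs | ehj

Group A, Group A

The common property of the 'Group A' items is: length ≤ 4. No 'Group B' item has it.
gs → length 2 → Group A.
ehj → length 3 → Group A.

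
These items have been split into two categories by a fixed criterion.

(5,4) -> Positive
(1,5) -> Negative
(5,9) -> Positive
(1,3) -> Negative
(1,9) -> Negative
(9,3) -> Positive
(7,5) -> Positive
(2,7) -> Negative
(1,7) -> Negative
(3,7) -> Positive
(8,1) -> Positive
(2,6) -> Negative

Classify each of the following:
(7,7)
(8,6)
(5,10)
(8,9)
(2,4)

The common property of the 'Positive' items is: first ≥ 3. No 'Negative' item has it.
(7,7) → first 7 → Positive. (8,6) → first 8 → Positive. (5,10) → first 5 → Positive. (8,9) → first 8 → Positive. (2,4) → first 2 → Negative.

Positive, Positive, Positive, Positive, Negative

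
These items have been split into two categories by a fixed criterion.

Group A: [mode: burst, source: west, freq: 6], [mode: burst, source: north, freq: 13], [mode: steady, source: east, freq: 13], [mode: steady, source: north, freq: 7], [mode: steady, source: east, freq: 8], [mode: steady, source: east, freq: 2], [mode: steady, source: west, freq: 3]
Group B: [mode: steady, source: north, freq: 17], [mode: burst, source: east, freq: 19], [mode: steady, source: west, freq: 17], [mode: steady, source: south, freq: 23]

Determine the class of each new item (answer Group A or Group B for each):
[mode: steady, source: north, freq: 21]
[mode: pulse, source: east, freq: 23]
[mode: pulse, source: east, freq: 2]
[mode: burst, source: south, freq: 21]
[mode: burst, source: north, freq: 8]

Group B, Group B, Group A, Group B, Group A

Every 'Group A' example satisfies: freq ≤ 13. None of the 'Group B' examples do.
Group B: [mode: steady, source: north, freq: 21], since freq = 21. Group B: [mode: pulse, source: east, freq: 23], since freq = 23. Group A: [mode: pulse, source: east, freq: 2], since freq = 2. Group B: [mode: burst, source: south, freq: 21], since freq = 21. Group A: [mode: burst, source: north, freq: 8], since freq = 8.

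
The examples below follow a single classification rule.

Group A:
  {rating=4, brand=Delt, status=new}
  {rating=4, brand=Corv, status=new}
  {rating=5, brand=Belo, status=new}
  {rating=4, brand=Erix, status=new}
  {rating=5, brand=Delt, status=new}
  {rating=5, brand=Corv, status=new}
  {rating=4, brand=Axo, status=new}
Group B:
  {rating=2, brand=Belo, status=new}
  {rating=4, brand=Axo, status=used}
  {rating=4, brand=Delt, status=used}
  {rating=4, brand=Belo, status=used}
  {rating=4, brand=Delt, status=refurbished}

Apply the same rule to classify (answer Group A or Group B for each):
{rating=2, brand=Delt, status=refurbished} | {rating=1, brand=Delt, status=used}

Group B, Group B

The classifier is using: status is new AND rating ≥ 4.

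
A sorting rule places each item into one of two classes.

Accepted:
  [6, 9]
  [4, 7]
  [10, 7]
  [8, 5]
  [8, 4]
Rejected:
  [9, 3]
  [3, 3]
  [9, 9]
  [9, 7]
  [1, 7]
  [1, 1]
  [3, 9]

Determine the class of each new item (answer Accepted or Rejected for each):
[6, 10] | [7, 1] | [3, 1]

Every 'Accepted' example satisfies: first is even. None of the 'Rejected' examples do.
[6, 10]: first 6, meets the rule → Accepted. [7, 1]: first 7, does not fit → Rejected. [3, 1]: first 3, does not fit → Rejected.

Accepted, Rejected, Rejected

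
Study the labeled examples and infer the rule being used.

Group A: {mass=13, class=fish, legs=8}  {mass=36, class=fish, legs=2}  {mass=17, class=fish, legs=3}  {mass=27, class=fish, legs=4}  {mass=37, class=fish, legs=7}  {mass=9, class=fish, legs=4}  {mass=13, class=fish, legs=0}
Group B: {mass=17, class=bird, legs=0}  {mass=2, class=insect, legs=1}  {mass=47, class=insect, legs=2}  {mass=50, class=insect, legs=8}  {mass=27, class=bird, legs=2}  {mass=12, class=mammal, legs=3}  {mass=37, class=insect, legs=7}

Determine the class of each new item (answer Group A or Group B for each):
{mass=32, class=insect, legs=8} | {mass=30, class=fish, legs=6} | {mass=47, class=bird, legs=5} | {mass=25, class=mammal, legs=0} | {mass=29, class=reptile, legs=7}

Group B, Group A, Group B, Group B, Group B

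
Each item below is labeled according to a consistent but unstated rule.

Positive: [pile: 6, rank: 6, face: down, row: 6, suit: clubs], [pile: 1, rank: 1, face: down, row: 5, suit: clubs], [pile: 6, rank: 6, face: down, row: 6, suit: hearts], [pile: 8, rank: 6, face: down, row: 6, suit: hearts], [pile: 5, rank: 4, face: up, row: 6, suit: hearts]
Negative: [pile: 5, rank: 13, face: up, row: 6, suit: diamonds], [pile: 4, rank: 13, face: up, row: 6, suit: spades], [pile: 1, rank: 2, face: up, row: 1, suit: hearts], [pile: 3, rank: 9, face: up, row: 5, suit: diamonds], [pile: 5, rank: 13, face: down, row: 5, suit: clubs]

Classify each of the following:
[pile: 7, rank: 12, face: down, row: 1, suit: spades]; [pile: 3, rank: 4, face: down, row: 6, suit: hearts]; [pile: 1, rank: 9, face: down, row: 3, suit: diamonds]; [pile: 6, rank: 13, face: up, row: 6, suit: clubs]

Negative, Positive, Negative, Negative

The simplest hypothesis consistent with all the labels is: rank ≤ 6 AND row ≥ 5.
[pile: 7, rank: 12, face: down, row: 1, suit: spades] — rank = 12, row = 1, hence Negative.
[pile: 3, rank: 4, face: down, row: 6, suit: hearts] — rank = 4, row = 6, hence Positive.
[pile: 1, rank: 9, face: down, row: 3, suit: diamonds] — rank = 9, row = 3, hence Negative.
[pile: 6, rank: 13, face: up, row: 6, suit: clubs] — rank = 13, row = 6, hence Negative.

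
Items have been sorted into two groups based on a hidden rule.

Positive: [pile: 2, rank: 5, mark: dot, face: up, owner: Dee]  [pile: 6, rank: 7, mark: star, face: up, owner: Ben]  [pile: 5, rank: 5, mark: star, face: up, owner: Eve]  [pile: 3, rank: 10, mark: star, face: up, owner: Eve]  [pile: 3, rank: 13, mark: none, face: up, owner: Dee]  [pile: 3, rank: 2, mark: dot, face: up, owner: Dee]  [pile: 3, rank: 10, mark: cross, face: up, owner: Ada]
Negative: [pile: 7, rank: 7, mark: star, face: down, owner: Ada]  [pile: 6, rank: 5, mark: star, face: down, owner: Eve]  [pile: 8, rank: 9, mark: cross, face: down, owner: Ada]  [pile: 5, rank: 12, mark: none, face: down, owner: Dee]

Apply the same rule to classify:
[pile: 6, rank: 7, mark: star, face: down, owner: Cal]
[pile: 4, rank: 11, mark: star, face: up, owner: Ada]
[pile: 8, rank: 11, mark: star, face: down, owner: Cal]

Negative, Positive, Negative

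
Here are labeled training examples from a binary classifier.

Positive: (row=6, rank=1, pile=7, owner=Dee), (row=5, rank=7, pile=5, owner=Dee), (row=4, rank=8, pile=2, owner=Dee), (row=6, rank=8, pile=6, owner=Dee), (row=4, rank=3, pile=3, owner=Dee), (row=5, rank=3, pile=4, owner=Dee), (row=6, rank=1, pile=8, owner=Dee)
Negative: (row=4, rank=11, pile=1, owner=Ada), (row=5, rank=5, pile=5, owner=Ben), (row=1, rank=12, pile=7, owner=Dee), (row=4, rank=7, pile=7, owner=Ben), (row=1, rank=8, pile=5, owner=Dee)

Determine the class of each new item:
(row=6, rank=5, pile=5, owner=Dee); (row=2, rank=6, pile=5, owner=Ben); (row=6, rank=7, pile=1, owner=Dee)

Positive, Negative, Positive

The classifier is using: owner is Dee AND row ≥ 4.
Positive: (row=6, rank=5, pile=5, owner=Dee), since owner is Dee, row = 6. Negative: (row=2, rank=6, pile=5, owner=Ben), since owner is Ben, row = 2. Positive: (row=6, rank=7, pile=1, owner=Dee), since owner is Dee, row = 6.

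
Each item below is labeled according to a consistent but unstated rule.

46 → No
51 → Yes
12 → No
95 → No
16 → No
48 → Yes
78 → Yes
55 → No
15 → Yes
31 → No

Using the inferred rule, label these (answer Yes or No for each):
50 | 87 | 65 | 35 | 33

No, Yes, No, No, Yes

All 'Yes' examples share one property — multiple of 3 AND at least 15 — and every 'No' example lacks it.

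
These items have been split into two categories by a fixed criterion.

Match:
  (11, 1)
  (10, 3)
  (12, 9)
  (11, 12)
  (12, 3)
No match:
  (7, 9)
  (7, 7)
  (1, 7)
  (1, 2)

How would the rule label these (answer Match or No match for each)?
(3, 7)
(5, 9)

No match, No match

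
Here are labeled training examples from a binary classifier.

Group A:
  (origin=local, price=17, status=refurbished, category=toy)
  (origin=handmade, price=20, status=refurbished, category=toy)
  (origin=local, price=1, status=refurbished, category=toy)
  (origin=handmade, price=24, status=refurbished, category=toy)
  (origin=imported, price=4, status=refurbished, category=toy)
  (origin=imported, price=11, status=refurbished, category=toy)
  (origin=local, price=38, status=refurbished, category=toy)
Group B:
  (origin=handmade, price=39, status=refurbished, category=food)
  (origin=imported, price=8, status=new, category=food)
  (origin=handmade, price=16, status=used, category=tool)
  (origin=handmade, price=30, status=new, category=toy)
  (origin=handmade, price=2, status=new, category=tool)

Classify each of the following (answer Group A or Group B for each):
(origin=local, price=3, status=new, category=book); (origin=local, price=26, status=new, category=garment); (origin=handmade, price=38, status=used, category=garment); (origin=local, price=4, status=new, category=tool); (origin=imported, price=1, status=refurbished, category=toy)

Group B, Group B, Group B, Group B, Group A

The pattern is that an item is 'Group A' exactly when: status is refurbished AND category is toy.
(origin=local, price=3, status=new, category=book): status is new, category is book — doesn't qualify, so Group B. (origin=local, price=26, status=new, category=garment): status is new, category is garment — doesn't qualify, so Group B. (origin=handmade, price=38, status=used, category=garment): status is used, category is garment — doesn't qualify, so Group B. (origin=local, price=4, status=new, category=tool): status is new, category is tool — doesn't qualify, so Group B. (origin=imported, price=1, status=refurbished, category=toy): status is refurbished, category is toy — satisfies this, so Group A.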